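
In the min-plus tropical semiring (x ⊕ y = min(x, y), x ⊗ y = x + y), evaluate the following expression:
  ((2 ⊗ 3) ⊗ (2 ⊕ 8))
((2 ⊗ 3) ⊗ (2 ⊕ 8)) = 7

Expand innermost to outermost. Recall ⊕ takes the minimum of its arguments and ⊗ takes their sum. Working out the expression ((2 ⊗ 3) ⊗ (2 ⊕ 8)) gives 7.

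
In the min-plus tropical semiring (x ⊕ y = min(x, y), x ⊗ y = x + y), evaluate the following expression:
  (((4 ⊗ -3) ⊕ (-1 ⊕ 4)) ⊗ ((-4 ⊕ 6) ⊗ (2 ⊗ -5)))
(((4 ⊗ -3) ⊕ (-1 ⊕ 4)) ⊗ ((-4 ⊕ 6) ⊗ (2 ⊗ -5))) = -8

Expand innermost to outermost. Recall ⊕ takes the minimum of its arguments and ⊗ takes their sum. Working out the expression (((4 ⊗ -3) ⊕ (-1 ⊕ 4)) ⊗ ((-4 ⊕ 6) ⊗ (2 ⊗ -5))) gives -8.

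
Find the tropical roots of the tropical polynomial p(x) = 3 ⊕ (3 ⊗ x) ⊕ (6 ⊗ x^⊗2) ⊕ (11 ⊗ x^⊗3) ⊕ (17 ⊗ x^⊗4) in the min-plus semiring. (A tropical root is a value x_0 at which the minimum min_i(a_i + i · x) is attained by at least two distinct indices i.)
Roots: {-6, -5, -3, 0}

Each tropical root is a break point of the lower envelope of the lines y = a_i + i · x (there are 5 lines, with slopes 0, 1, ..., 4). Only the lines that attain the minimum somewhere contribute to roots; other lines are dominated. Here the surviving (envelope) indices are i = 4, i = 3, i = 2, i = 1, i = 0.
Intersections between consecutive envelope lines give the roots: for adjacent envelope indices i < j the intersection is x = (a_i − a_j) / (j − i). Reading off the sorted break points: {-6, -5, -3, 0}.
Verification: at each break x_0, at least two indices attain the minimum of min_i(a_i + i · x_0).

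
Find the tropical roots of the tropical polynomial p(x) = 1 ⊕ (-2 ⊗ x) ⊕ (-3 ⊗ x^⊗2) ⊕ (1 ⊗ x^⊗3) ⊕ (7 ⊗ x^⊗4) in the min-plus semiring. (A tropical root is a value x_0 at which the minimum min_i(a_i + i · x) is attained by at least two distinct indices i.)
Roots: {-6, -4, 1, 3}

Each tropical root is a break point of the lower envelope of the lines y = a_i + i · x (there are 5 lines, with slopes 0, 1, ..., 4). Only the lines that attain the minimum somewhere contribute to roots; other lines are dominated. Here the surviving (envelope) indices are i = 4, i = 3, i = 2, i = 1, i = 0.
Intersections between consecutive envelope lines give the roots: for adjacent envelope indices i < j the intersection is x = (a_i − a_j) / (j − i). Reading off the sorted break points: {-6, -4, 1, 3}.
Verification: at each break x_0, at least two indices attain the minimum of min_i(a_i + i · x_0).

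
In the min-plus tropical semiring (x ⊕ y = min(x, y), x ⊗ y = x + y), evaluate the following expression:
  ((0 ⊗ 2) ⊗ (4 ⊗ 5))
((0 ⊗ 2) ⊗ (4 ⊗ 5)) = 11

Expand innermost to outermost. Recall ⊕ takes the minimum of its arguments and ⊗ takes their sum. Working out the expression ((0 ⊗ 2) ⊗ (4 ⊗ 5)) gives 11.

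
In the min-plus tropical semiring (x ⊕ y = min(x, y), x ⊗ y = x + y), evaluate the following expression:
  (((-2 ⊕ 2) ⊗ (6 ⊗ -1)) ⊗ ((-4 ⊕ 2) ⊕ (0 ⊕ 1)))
(((-2 ⊕ 2) ⊗ (6 ⊗ -1)) ⊗ ((-4 ⊕ 2) ⊕ (0 ⊕ 1))) = -1

Expand innermost to outermost. Recall ⊕ takes the minimum of its arguments and ⊗ takes their sum. Working out the expression (((-2 ⊕ 2) ⊗ (6 ⊗ -1)) ⊗ ((-4 ⊕ 2) ⊕ (0 ⊕ 1))) gives -1.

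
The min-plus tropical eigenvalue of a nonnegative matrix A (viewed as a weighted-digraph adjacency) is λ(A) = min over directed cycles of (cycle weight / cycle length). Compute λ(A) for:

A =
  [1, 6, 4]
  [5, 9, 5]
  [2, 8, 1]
λ(A) = 1

Enumerate directed cycles and compute their means (weight / length). Sample:
  cycle 0 → 0: weight = 1, length = 1, mean = 1/1 ≈ 1.000
  cycle 1 → 1: weight = 9, length = 1, mean = 9/1 ≈ 9.000
  cycle 2 → 2: weight = 1, length = 1, mean = 1/1 ≈ 1.000
  cycle 0 → 1 → 0: weight = 11, length = 2, mean = 11/2 ≈ 5.500
  cycle 0 → 2 → 0: weight = 6, length = 2, mean = 6/2 ≈ 3.000
  cycle 1 → 0 → 1: weight = 11, length = 2, mean = 11/2 ≈ 5.500
Minimum mean = 1.000, attained e.g. along the cycle 0 → 0 with weight 1 and length 1. So λ(A) = 1/1 = 1.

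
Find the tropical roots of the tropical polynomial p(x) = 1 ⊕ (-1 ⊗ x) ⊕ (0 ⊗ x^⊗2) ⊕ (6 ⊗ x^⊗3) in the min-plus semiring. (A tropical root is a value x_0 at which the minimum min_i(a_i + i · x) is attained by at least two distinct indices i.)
Roots: {-6, -1, 2}

Each tropical root is a break point of the lower envelope of the lines y = a_i + i · x (there are 4 lines, with slopes 0, 1, ..., 3). Only the lines that attain the minimum somewhere contribute to roots; other lines are dominated. Here the surviving (envelope) indices are i = 3, i = 2, i = 1, i = 0.
Intersections between consecutive envelope lines give the roots: for adjacent envelope indices i < j the intersection is x = (a_i − a_j) / (j − i). Reading off the sorted break points: {-6, -1, 2}.
Verification: at each break x_0, at least two indices attain the minimum of min_i(a_i + i · x_0).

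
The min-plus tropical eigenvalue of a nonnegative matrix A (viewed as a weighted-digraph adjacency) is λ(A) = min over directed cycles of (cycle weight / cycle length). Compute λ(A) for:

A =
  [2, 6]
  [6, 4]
λ(A) = 2

Enumerate directed cycles and compute their means (weight / length). Sample:
  cycle 0 → 0: weight = 2, length = 1, mean = 2/1 ≈ 2.000
  cycle 1 → 1: weight = 4, length = 1, mean = 4/1 ≈ 4.000
  cycle 0 → 1 → 0: weight = 12, length = 2, mean = 12/2 ≈ 6.000
  cycle 1 → 0 → 1: weight = 12, length = 2, mean = 12/2 ≈ 6.000
Minimum mean = 2.000, attained e.g. along the cycle 0 → 0 with weight 2 and length 1. So λ(A) = 2/1 = 2.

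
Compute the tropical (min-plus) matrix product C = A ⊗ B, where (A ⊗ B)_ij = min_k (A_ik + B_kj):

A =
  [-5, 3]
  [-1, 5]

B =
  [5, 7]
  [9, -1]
A ⊗ B =
  [0, 2]
  [4, 4]

Apply the min-plus product entry-by-entry:
  C[0][0] = min over k of (A[0][0] + B[0][0] = -5 + 5 = 0, A[0][1] + B[1][0] = 3 + 9 = 12) = 0 (attained at k = 0)
  C[0][1] = min over k of (A[0][0] + B[0][1] = -5 + 7 = 2, A[0][1] + B[1][1] = 3 + -1 = 2) = 2 (attained at k = 0)
  C[1][0] = min over k of (A[1][0] + B[0][0] = -1 + 5 = 4, A[1][1] + B[1][0] = 5 + 9 = 14) = 4 (attained at k = 0)
  C[1][1] = min over k of (A[1][0] + B[0][1] = -1 + 7 = 6, A[1][1] + B[1][1] = 5 + -1 = 4) = 4 (attained at k = 1)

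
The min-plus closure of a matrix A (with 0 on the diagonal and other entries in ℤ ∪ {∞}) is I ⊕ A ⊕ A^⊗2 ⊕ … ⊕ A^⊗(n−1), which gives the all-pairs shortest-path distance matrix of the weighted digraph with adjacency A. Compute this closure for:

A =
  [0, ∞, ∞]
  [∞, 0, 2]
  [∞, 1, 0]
Closure =
  [0, ∞, ∞]
  [∞, 0, 2]
  [∞, 1, 0]

This is the Floyd-Warshall all-pairs shortest-path computation. For each intermediate vertex k = 0, 1, …, 2, update dist[i][j] ← min(dist[i][j], dist[i][k] + dist[k][j]). The final matrix gives, for each (i, j), the minimum total weight of any directed path from i to j (possibly empty when i = j).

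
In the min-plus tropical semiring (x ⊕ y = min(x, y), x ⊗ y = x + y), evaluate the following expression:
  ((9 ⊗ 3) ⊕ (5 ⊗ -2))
((9 ⊗ 3) ⊕ (5 ⊗ -2)) = 3

Expand innermost to outermost. Recall ⊕ takes the minimum of its arguments and ⊗ takes their sum. Working out the expression ((9 ⊗ 3) ⊕ (5 ⊗ -2)) gives 3.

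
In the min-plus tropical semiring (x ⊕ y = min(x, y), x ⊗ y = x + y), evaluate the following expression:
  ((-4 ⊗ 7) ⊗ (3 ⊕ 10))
((-4 ⊗ 7) ⊗ (3 ⊕ 10)) = 6

Expand innermost to outermost. Recall ⊕ takes the minimum of its arguments and ⊗ takes their sum. Working out the expression ((-4 ⊗ 7) ⊗ (3 ⊕ 10)) gives 6.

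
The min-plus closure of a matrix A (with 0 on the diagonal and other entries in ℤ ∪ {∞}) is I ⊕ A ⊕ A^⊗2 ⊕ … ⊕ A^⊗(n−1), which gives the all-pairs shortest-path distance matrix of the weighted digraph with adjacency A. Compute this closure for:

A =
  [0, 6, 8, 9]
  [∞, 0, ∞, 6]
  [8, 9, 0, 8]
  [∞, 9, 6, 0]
Closure =
  [0, 6, 8, 9]
  [20, 0, 12, 6]
  [8, 9, 0, 8]
  [14, 9, 6, 0]

This is the Floyd-Warshall all-pairs shortest-path computation. For each intermediate vertex k = 0, 1, …, 3, update dist[i][j] ← min(dist[i][j], dist[i][k] + dist[k][j]). The final matrix gives, for each (i, j), the minimum total weight of any directed path from i to j (possibly empty when i = j).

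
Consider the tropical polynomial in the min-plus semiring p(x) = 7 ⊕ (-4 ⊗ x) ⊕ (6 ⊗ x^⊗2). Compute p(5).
p(5) = 1

A tropical monomial a ⊗ x^⊗i evaluates to a + i · x. Evaluating each term at x = 5:
  Term 0 contributes 7 + 0 · 5 = 7
  Term 1 contributes -4 + 1 · 5 = 1
  Term 2 contributes 6 + 2 · 5 = 16
p(5) = ⊕ of these = min[7, 1, 16] = 1.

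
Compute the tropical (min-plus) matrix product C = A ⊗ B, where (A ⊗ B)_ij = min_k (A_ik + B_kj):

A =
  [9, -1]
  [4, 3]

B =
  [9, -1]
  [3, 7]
A ⊗ B =
  [2, 6]
  [6, 3]

Apply the min-plus product entry-by-entry:
  C[0][0] = min over k of (A[0][0] + B[0][0] = 9 + 9 = 18, A[0][1] + B[1][0] = -1 + 3 = 2) = 2 (attained at k = 1)
  C[0][1] = min over k of (A[0][0] + B[0][1] = 9 + -1 = 8, A[0][1] + B[1][1] = -1 + 7 = 6) = 6 (attained at k = 1)
  C[1][0] = min over k of (A[1][0] + B[0][0] = 4 + 9 = 13, A[1][1] + B[1][0] = 3 + 3 = 6) = 6 (attained at k = 1)
  C[1][1] = min over k of (A[1][0] + B[0][1] = 4 + -1 = 3, A[1][1] + B[1][1] = 3 + 7 = 10) = 3 (attained at k = 0)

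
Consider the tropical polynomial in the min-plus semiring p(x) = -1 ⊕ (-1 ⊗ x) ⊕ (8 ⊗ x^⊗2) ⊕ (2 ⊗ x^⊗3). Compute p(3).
p(3) = -1

A tropical monomial a ⊗ x^⊗i evaluates to a + i · x. Evaluating each term at x = 3:
  Term 0 contributes -1 + 0 · 3 = -1
  Term 1 contributes -1 + 1 · 3 = 2
  Term 2 contributes 8 + 2 · 3 = 14
  Term 3 contributes 2 + 3 · 3 = 11
p(3) = ⊕ of these = min[-1, 2, 14, 11] = -1.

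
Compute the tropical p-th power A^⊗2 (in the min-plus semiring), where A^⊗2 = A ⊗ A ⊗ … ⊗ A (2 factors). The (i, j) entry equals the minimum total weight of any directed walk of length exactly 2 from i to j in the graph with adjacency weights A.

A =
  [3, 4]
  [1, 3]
A^⊗2 =
  [5, 7]
  [4, 5]

Each entry (A^⊗2)_ij equals the minimum over all length-2 walks i = v_0 → v_1 → … → v_2 = j of Σ_t A[v_t][v_{t+1}]. For example, for (i, j) = (0, 1) we minimise over 2 possible intermediate vertex sequences; the minimum is 7, attained along the walk 0 → 0 → 1.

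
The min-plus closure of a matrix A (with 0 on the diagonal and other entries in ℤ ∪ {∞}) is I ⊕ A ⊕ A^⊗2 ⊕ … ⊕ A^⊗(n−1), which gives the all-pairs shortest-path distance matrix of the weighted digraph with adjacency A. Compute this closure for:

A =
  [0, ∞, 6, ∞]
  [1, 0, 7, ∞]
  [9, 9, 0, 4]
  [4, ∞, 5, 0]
Closure =
  [0, 15, 6, 10]
  [1, 0, 7, 11]
  [8, 9, 0, 4]
  [4, 14, 5, 0]

This is the Floyd-Warshall all-pairs shortest-path computation. For each intermediate vertex k = 0, 1, …, 3, update dist[i][j] ← min(dist[i][j], dist[i][k] + dist[k][j]). The final matrix gives, for each (i, j), the minimum total weight of any directed path from i to j (possibly empty when i = j).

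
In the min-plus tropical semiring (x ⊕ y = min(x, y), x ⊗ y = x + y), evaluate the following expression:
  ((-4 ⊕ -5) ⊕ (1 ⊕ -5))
((-4 ⊕ -5) ⊕ (1 ⊕ -5)) = -5

Expand innermost to outermost. Recall ⊕ takes the minimum of its arguments and ⊗ takes their sum. Working out the expression ((-4 ⊕ -5) ⊕ (1 ⊕ -5)) gives -5.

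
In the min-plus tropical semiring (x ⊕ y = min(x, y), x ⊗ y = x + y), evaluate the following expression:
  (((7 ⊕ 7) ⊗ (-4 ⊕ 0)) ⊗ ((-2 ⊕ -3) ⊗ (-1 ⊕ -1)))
(((7 ⊕ 7) ⊗ (-4 ⊕ 0)) ⊗ ((-2 ⊕ -3) ⊗ (-1 ⊕ -1))) = -1

Expand innermost to outermost. Recall ⊕ takes the minimum of its arguments and ⊗ takes their sum. Working out the expression (((7 ⊕ 7) ⊗ (-4 ⊕ 0)) ⊗ ((-2 ⊕ -3) ⊗ (-1 ⊕ -1))) gives -1.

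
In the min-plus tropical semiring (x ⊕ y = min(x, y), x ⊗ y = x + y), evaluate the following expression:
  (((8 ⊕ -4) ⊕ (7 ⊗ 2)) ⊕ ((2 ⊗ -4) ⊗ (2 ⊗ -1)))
(((8 ⊕ -4) ⊕ (7 ⊗ 2)) ⊕ ((2 ⊗ -4) ⊗ (2 ⊗ -1))) = -4

Expand innermost to outermost. Recall ⊕ takes the minimum of its arguments and ⊗ takes their sum. Working out the expression (((8 ⊕ -4) ⊕ (7 ⊗ 2)) ⊕ ((2 ⊗ -4) ⊗ (2 ⊗ -1))) gives -4.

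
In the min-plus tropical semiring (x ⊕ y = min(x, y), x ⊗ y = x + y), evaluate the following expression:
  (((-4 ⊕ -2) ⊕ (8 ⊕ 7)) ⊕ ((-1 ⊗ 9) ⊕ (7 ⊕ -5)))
(((-4 ⊕ -2) ⊕ (8 ⊕ 7)) ⊕ ((-1 ⊗ 9) ⊕ (7 ⊕ -5))) = -5

Expand innermost to outermost. Recall ⊕ takes the minimum of its arguments and ⊗ takes their sum. Working out the expression (((-4 ⊕ -2) ⊕ (8 ⊕ 7)) ⊕ ((-1 ⊗ 9) ⊕ (7 ⊕ -5))) gives -5.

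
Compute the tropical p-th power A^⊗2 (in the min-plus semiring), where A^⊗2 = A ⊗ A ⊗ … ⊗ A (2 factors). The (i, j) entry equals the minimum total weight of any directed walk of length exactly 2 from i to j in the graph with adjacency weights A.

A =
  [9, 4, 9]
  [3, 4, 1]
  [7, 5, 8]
A^⊗2 =
  [7, 8, 5]
  [7, 6, 5]
  [8, 9, 6]

Each entry (A^⊗2)_ij equals the minimum over all length-2 walks i = v_0 → v_1 → … → v_2 = j of Σ_t A[v_t][v_{t+1}]. For example, for (i, j) = (0, 2) we minimise over 3 possible intermediate vertex sequences; the minimum is 5, attained along the walk 0 → 1 → 2.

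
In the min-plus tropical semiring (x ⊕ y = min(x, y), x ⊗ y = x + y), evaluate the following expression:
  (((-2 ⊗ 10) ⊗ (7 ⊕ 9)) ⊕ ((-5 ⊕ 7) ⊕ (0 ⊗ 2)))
(((-2 ⊗ 10) ⊗ (7 ⊕ 9)) ⊕ ((-5 ⊕ 7) ⊕ (0 ⊗ 2))) = -5

Expand innermost to outermost. Recall ⊕ takes the minimum of its arguments and ⊗ takes their sum. Working out the expression (((-2 ⊗ 10) ⊗ (7 ⊕ 9)) ⊕ ((-5 ⊕ 7) ⊕ (0 ⊗ 2))) gives -5.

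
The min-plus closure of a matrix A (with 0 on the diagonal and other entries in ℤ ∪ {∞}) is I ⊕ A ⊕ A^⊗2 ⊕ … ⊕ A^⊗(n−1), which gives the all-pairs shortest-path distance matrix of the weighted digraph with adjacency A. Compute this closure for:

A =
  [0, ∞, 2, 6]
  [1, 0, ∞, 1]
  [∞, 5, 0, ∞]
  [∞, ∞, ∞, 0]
Closure =
  [0, 7, 2, 6]
  [1, 0, 3, 1]
  [6, 5, 0, 6]
  [∞, ∞, ∞, 0]

This is the Floyd-Warshall all-pairs shortest-path computation. For each intermediate vertex k = 0, 1, …, 3, update dist[i][j] ← min(dist[i][j], dist[i][k] + dist[k][j]). The final matrix gives, for each (i, j), the minimum total weight of any directed path from i to j (possibly empty when i = j).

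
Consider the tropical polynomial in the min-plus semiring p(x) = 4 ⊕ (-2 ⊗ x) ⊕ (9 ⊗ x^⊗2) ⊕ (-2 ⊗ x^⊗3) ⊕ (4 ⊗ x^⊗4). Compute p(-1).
p(-1) = -5

A tropical monomial a ⊗ x^⊗i evaluates to a + i · x. Evaluating each term at x = -1:
  Term 0 contributes 4 + 0 · -1 = 4
  Term 1 contributes -2 + 1 · -1 = -3
  Term 2 contributes 9 + 2 · -1 = 7
  Term 3 contributes -2 + 3 · -1 = -5
  Term 4 contributes 4 + 4 · -1 = 0
p(-1) = ⊕ of these = min[4, -3, 7, -5, 0] = -5.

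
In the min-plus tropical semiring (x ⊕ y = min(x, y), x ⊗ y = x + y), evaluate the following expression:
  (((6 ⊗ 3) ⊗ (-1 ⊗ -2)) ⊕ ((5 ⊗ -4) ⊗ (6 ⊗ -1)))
(((6 ⊗ 3) ⊗ (-1 ⊗ -2)) ⊕ ((5 ⊗ -4) ⊗ (6 ⊗ -1))) = 6

Expand innermost to outermost. Recall ⊕ takes the minimum of its arguments and ⊗ takes their sum. Working out the expression (((6 ⊗ 3) ⊗ (-1 ⊗ -2)) ⊕ ((5 ⊗ -4) ⊗ (6 ⊗ -1))) gives 6.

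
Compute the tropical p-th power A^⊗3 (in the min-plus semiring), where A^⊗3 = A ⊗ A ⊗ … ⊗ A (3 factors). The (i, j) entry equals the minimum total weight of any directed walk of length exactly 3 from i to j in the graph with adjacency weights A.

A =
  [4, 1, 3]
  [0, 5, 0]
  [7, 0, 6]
A^⊗3 =
  [3, 1, 3]
  [0, 3, 0]
  [4, 0, 3]

Each entry (A^⊗3)_ij equals the minimum over all length-3 walks i = v_0 → v_1 → … → v_3 = j of Σ_t A[v_t][v_{t+1}]. For example, for (i, j) = (0, 2) we minimise over 9 possible intermediate vertex sequences; the minimum is 3, attained along the walk 0 → 2 → 1 → 2.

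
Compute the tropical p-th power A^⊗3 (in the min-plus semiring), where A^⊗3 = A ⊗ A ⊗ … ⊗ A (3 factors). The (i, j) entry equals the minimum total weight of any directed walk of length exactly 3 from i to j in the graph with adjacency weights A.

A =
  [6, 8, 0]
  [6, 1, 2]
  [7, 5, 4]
A^⊗3 =
  [11, 6, 7]
  [8, 3, 4]
  [12, 7, 8]

Each entry (A^⊗3)_ij equals the minimum over all length-3 walks i = v_0 → v_1 → … → v_3 = j of Σ_t A[v_t][v_{t+1}]. For example, for (i, j) = (0, 2) we minimise over 9 possible intermediate vertex sequences; the minimum is 7, attained along the walk 0 → 2 → 0 → 2.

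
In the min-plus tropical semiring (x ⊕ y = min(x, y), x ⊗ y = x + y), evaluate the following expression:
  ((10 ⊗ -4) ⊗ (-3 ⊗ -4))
((10 ⊗ -4) ⊗ (-3 ⊗ -4)) = -1

Expand innermost to outermost. Recall ⊕ takes the minimum of its arguments and ⊗ takes their sum. Working out the expression ((10 ⊗ -4) ⊗ (-3 ⊗ -4)) gives -1.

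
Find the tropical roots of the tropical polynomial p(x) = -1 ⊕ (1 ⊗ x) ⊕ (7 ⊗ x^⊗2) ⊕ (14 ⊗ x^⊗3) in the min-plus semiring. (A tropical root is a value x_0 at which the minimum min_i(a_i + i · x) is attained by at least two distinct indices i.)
Roots: {-7, -6, -2}

Each tropical root is a break point of the lower envelope of the lines y = a_i + i · x (there are 4 lines, with slopes 0, 1, ..., 3). Only the lines that attain the minimum somewhere contribute to roots; other lines are dominated. Here the surviving (envelope) indices are i = 3, i = 2, i = 1, i = 0.
Intersections between consecutive envelope lines give the roots: for adjacent envelope indices i < j the intersection is x = (a_i − a_j) / (j − i). Reading off the sorted break points: {-7, -6, -2}.
Verification: at each break x_0, at least two indices attain the minimum of min_i(a_i + i · x_0).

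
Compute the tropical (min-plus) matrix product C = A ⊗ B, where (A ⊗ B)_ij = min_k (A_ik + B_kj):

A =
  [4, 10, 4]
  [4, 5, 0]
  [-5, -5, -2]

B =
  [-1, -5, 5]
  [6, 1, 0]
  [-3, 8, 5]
A ⊗ B =
  [1, -1, 9]
  [-3, -1, 5]
  [-6, -10, -5]

Apply the min-plus product entry-by-entry:
  C[0][0] = min over k of (A[0][0] + B[0][0] = 4 + -1 = 3, A[0][1] + B[1][0] = 10 + 6 = 16, A[0][2] + B[2][0] = 4 + -3 = 1) = 1 (attained at k = 2)
  C[0][1] = min over k of (A[0][0] + B[0][1] = 4 + -5 = -1, A[0][1] + B[1][1] = 10 + 1 = 11, A[0][2] + B[2][1] = 4 + 8 = 12) = -1 (attained at k = 0)
  C[0][2] = min over k of (A[0][0] + B[0][2] = 4 + 5 = 9, A[0][1] + B[1][2] = 10 + 0 = 10, A[0][2] + B[2][2] = 4 + 5 = 9) = 9 (attained at k = 0)
  C[1][0] = min over k of (A[1][0] + B[0][0] = 4 + -1 = 3, A[1][1] + B[1][0] = 5 + 6 = 11, A[1][2] + B[2][0] = 0 + -3 = -3) = -3 (attained at k = 2)
  C[1][1] = min over k of (A[1][0] + B[0][1] = 4 + -5 = -1, A[1][1] + B[1][1] = 5 + 1 = 6, A[1][2] + B[2][1] = 0 + 8 = 8) = -1 (attained at k = 0)
  C[1][2] = min over k of (A[1][0] + B[0][2] = 4 + 5 = 9, A[1][1] + B[1][2] = 5 + 0 = 5, A[1][2] + B[2][2] = 0 + 5 = 5) = 5 (attained at k = 1)
  C[2][0] = min over k of (A[2][0] + B[0][0] = -5 + -1 = -6, A[2][1] + B[1][0] = -5 + 6 = 1, A[2][2] + B[2][0] = -2 + -3 = -5) = -6 (attained at k = 0)
  C[2][1] = min over k of (A[2][0] + B[0][1] = -5 + -5 = -10, A[2][1] + B[1][1] = -5 + 1 = -4, A[2][2] + B[2][1] = -2 + 8 = 6) = -10 (attained at k = 0)
  C[2][2] = min over k of (A[2][0] + B[0][2] = -5 + 5 = 0, A[2][1] + B[1][2] = -5 + 0 = -5, A[2][2] + B[2][2] = -2 + 5 = 3) = -5 (attained at k = 1)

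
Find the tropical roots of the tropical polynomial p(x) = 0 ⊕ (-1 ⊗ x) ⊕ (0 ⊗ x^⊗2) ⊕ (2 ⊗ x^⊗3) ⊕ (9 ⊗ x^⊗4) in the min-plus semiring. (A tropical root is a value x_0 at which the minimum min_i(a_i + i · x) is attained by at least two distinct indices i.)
Roots: {-7, -2, -1, 1}

Each tropical root is a break point of the lower envelope of the lines y = a_i + i · x (there are 5 lines, with slopes 0, 1, ..., 4). Only the lines that attain the minimum somewhere contribute to roots; other lines are dominated. Here the surviving (envelope) indices are i = 4, i = 3, i = 2, i = 1, i = 0.
Intersections between consecutive envelope lines give the roots: for adjacent envelope indices i < j the intersection is x = (a_i − a_j) / (j − i). Reading off the sorted break points: {-7, -2, -1, 1}.
Verification: at each break x_0, at least two indices attain the minimum of min_i(a_i + i · x_0).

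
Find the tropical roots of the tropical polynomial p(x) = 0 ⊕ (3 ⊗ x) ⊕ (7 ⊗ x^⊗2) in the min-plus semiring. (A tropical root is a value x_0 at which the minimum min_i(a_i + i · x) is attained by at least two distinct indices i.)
Roots: {-4, -3}

Each tropical root is a break point of the lower envelope of the lines y = a_i + i · x (there are 3 lines, with slopes 0, 1, ..., 2). Only the lines that attain the minimum somewhere contribute to roots; other lines are dominated. Here the surviving (envelope) indices are i = 2, i = 1, i = 0.
Intersections between consecutive envelope lines give the roots: for adjacent envelope indices i < j the intersection is x = (a_i − a_j) / (j − i). Reading off the sorted break points: {-4, -3}.
Verification: at each break x_0, at least two indices attain the minimum of min_i(a_i + i · x_0).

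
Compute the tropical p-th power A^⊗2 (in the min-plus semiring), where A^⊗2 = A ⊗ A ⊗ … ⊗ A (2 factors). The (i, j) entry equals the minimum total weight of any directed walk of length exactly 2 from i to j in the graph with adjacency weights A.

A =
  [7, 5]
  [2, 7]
A^⊗2 =
  [7, 12]
  [9, 7]

Each entry (A^⊗2)_ij equals the minimum over all length-2 walks i = v_0 → v_1 → … → v_2 = j of Σ_t A[v_t][v_{t+1}]. For example, for (i, j) = (0, 1) we minimise over 2 possible intermediate vertex sequences; the minimum is 12, attained along the walk 0 → 0 → 1.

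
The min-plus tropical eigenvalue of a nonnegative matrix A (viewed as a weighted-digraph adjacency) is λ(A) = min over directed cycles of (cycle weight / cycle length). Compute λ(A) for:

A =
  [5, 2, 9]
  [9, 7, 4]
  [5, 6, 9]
λ(A) = 11/3

Enumerate directed cycles and compute their means (weight / length). Sample:
  cycle 0 → 0: weight = 5, length = 1, mean = 5/1 ≈ 5.000
  cycle 1 → 1: weight = 7, length = 1, mean = 7/1 ≈ 7.000
  cycle 2 → 2: weight = 9, length = 1, mean = 9/1 ≈ 9.000
  cycle 0 → 1 → 0: weight = 11, length = 2, mean = 11/2 ≈ 5.500
  cycle 0 → 2 → 0: weight = 14, length = 2, mean = 14/2 ≈ 7.000
  cycle 1 → 0 → 1: weight = 11, length = 2, mean = 11/2 ≈ 5.500
Minimum mean = 3.667, attained e.g. along the cycle 0 → 1 → 2 → 0 with weight 11 and length 3. So λ(A) = 11/3 = 11/3.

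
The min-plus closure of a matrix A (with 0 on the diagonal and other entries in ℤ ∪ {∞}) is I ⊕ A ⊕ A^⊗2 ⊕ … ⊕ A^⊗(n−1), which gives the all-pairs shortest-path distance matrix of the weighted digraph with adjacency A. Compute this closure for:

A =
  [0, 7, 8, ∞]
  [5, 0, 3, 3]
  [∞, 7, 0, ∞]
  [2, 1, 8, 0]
Closure =
  [0, 7, 8, 10]
  [5, 0, 3, 3]
  [12, 7, 0, 10]
  [2, 1, 4, 0]

This is the Floyd-Warshall all-pairs shortest-path computation. For each intermediate vertex k = 0, 1, …, 3, update dist[i][j] ← min(dist[i][j], dist[i][k] + dist[k][j]). The final matrix gives, for each (i, j), the minimum total weight of any directed path from i to j (possibly empty when i = j).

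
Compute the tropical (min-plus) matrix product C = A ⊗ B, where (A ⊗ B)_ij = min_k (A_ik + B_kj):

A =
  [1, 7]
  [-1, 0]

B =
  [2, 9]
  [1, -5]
A ⊗ B =
  [3, 2]
  [1, -5]

Apply the min-plus product entry-by-entry:
  C[0][0] = min over k of (A[0][0] + B[0][0] = 1 + 2 = 3, A[0][1] + B[1][0] = 7 + 1 = 8) = 3 (attained at k = 0)
  C[0][1] = min over k of (A[0][0] + B[0][1] = 1 + 9 = 10, A[0][1] + B[1][1] = 7 + -5 = 2) = 2 (attained at k = 1)
  C[1][0] = min over k of (A[1][0] + B[0][0] = -1 + 2 = 1, A[1][1] + B[1][0] = 0 + 1 = 1) = 1 (attained at k = 0)
  C[1][1] = min over k of (A[1][0] + B[0][1] = -1 + 9 = 8, A[1][1] + B[1][1] = 0 + -5 = -5) = -5 (attained at k = 1)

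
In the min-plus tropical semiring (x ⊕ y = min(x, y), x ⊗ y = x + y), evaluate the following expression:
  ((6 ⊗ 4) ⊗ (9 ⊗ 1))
((6 ⊗ 4) ⊗ (9 ⊗ 1)) = 20

Expand innermost to outermost. Recall ⊕ takes the minimum of its arguments and ⊗ takes their sum. Working out the expression ((6 ⊗ 4) ⊗ (9 ⊗ 1)) gives 20.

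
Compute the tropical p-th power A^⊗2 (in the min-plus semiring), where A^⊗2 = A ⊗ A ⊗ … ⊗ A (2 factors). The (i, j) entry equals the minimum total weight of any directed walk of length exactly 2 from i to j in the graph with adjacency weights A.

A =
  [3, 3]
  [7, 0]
A^⊗2 =
  [6, 3]
  [7, 0]

Each entry (A^⊗2)_ij equals the minimum over all length-2 walks i = v_0 → v_1 → … → v_2 = j of Σ_t A[v_t][v_{t+1}]. For example, for (i, j) = (0, 1) we minimise over 2 possible intermediate vertex sequences; the minimum is 3, attained along the walk 0 → 1 → 1.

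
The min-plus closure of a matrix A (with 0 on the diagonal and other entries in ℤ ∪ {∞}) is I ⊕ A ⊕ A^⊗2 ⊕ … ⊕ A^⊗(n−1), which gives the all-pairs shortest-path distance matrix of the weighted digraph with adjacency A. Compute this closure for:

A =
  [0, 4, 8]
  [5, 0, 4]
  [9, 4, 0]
Closure =
  [0, 4, 8]
  [5, 0, 4]
  [9, 4, 0]

This is the Floyd-Warshall all-pairs shortest-path computation. For each intermediate vertex k = 0, 1, …, 2, update dist[i][j] ← min(dist[i][j], dist[i][k] + dist[k][j]). The final matrix gives, for each (i, j), the minimum total weight of any directed path from i to j (possibly empty when i = j).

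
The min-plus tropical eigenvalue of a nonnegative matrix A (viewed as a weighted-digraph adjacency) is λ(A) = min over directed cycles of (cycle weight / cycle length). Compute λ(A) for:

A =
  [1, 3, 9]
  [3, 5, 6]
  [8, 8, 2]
λ(A) = 1

Enumerate directed cycles and compute their means (weight / length). Sample:
  cycle 0 → 0: weight = 1, length = 1, mean = 1/1 ≈ 1.000
  cycle 1 → 1: weight = 5, length = 1, mean = 5/1 ≈ 5.000
  cycle 2 → 2: weight = 2, length = 1, mean = 2/1 ≈ 2.000
  cycle 0 → 1 → 0: weight = 6, length = 2, mean = 6/2 ≈ 3.000
  cycle 0 → 2 → 0: weight = 17, length = 2, mean = 17/2 ≈ 8.500
  cycle 1 → 0 → 1: weight = 6, length = 2, mean = 6/2 ≈ 3.000
Minimum mean = 1.000, attained e.g. along the cycle 0 → 0 with weight 1 and length 1. So λ(A) = 1/1 = 1.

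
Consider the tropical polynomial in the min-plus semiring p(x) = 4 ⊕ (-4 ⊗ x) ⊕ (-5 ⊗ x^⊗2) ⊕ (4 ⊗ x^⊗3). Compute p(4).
p(4) = 0

A tropical monomial a ⊗ x^⊗i evaluates to a + i · x. Evaluating each term at x = 4:
  Term 0 contributes 4 + 0 · 4 = 4
  Term 1 contributes -4 + 1 · 4 = 0
  Term 2 contributes -5 + 2 · 4 = 3
  Term 3 contributes 4 + 3 · 4 = 16
p(4) = ⊕ of these = min[4, 0, 3, 16] = 0.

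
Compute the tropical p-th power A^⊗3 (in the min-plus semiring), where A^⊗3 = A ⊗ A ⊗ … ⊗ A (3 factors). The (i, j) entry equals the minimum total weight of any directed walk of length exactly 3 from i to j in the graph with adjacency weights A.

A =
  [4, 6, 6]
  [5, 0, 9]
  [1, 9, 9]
A^⊗3 =
  [11, 6, 13]
  [5, 0, 9]
  [8, 7, 11]

Each entry (A^⊗3)_ij equals the minimum over all length-3 walks i = v_0 → v_1 → … → v_3 = j of Σ_t A[v_t][v_{t+1}]. For example, for (i, j) = (0, 2) we minimise over 9 possible intermediate vertex sequences; the minimum is 13, attained along the walk 0 → 2 → 0 → 2.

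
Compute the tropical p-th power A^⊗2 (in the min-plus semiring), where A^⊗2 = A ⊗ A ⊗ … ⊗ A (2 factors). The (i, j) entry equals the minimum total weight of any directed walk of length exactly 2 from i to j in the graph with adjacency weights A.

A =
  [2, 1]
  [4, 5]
A^⊗2 =
  [4, 3]
  [6, 5]

Each entry (A^⊗2)_ij equals the minimum over all length-2 walks i = v_0 → v_1 → … → v_2 = j of Σ_t A[v_t][v_{t+1}]. For example, for (i, j) = (0, 1) we minimise over 2 possible intermediate vertex sequences; the minimum is 3, attained along the walk 0 → 0 → 1.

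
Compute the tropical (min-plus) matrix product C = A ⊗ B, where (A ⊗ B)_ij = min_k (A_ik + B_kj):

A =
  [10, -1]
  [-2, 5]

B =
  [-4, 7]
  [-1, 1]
A ⊗ B =
  [-2, 0]
  [-6, 5]

Apply the min-plus product entry-by-entry:
  C[0][0] = min over k of (A[0][0] + B[0][0] = 10 + -4 = 6, A[0][1] + B[1][0] = -1 + -1 = -2) = -2 (attained at k = 1)
  C[0][1] = min over k of (A[0][0] + B[0][1] = 10 + 7 = 17, A[0][1] + B[1][1] = -1 + 1 = 0) = 0 (attained at k = 1)
  C[1][0] = min over k of (A[1][0] + B[0][0] = -2 + -4 = -6, A[1][1] + B[1][0] = 5 + -1 = 4) = -6 (attained at k = 0)
  C[1][1] = min over k of (A[1][0] + B[0][1] = -2 + 7 = 5, A[1][1] + B[1][1] = 5 + 1 = 6) = 5 (attained at k = 0)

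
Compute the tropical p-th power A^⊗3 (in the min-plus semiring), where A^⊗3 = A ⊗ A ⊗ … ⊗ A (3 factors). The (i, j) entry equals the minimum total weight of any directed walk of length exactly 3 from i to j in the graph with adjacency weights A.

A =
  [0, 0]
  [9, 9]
A^⊗3 =
  [0, 0]
  [9, 9]

Each entry (A^⊗3)_ij equals the minimum over all length-3 walks i = v_0 → v_1 → … → v_3 = j of Σ_t A[v_t][v_{t+1}]. For example, for (i, j) = (0, 1) we minimise over 4 possible intermediate vertex sequences; the minimum is 0, attained along the walk 0 → 0 → 0 → 1.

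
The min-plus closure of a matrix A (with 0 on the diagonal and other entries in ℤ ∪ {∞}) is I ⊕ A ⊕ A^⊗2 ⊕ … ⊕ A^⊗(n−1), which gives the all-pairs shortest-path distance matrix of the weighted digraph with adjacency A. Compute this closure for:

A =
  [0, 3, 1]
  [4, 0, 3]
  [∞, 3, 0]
Closure =
  [0, 3, 1]
  [4, 0, 3]
  [7, 3, 0]

This is the Floyd-Warshall all-pairs shortest-path computation. For each intermediate vertex k = 0, 1, …, 2, update dist[i][j] ← min(dist[i][j], dist[i][k] + dist[k][j]). The final matrix gives, for each (i, j), the minimum total weight of any directed path from i to j (possibly empty when i = j).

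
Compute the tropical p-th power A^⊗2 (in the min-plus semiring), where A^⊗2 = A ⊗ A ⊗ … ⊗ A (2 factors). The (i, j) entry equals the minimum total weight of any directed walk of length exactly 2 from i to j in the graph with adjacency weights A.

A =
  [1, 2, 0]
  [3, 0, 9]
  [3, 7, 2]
A^⊗2 =
  [2, 2, 1]
  [3, 0, 3]
  [4, 5, 3]

Each entry (A^⊗2)_ij equals the minimum over all length-2 walks i = v_0 → v_1 → … → v_2 = j of Σ_t A[v_t][v_{t+1}]. For example, for (i, j) = (0, 2) we minimise over 3 possible intermediate vertex sequences; the minimum is 1, attained along the walk 0 → 0 → 2.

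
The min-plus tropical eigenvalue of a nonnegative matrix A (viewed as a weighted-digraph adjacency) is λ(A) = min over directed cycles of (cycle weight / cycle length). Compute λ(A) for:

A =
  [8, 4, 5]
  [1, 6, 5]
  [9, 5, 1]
λ(A) = 1

Enumerate directed cycles and compute their means (weight / length). Sample:
  cycle 0 → 0: weight = 8, length = 1, mean = 8/1 ≈ 8.000
  cycle 1 → 1: weight = 6, length = 1, mean = 6/1 ≈ 6.000
  cycle 2 → 2: weight = 1, length = 1, mean = 1/1 ≈ 1.000
  cycle 0 → 1 → 0: weight = 5, length = 2, mean = 5/2 ≈ 2.500
  cycle 0 → 2 → 0: weight = 14, length = 2, mean = 14/2 ≈ 7.000
  cycle 1 → 0 → 1: weight = 5, length = 2, mean = 5/2 ≈ 2.500
Minimum mean = 1.000, attained e.g. along the cycle 2 → 2 with weight 1 and length 1. So λ(A) = 1/1 = 1.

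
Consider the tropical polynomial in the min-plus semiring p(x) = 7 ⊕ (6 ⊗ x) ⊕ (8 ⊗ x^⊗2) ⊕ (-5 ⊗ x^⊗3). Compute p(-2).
p(-2) = -11

A tropical monomial a ⊗ x^⊗i evaluates to a + i · x. Evaluating each term at x = -2:
  Term 0 contributes 7 + 0 · -2 = 7
  Term 1 contributes 6 + 1 · -2 = 4
  Term 2 contributes 8 + 2 · -2 = 4
  Term 3 contributes -5 + 3 · -2 = -11
p(-2) = ⊕ of these = min[7, 4, 4, -11] = -11.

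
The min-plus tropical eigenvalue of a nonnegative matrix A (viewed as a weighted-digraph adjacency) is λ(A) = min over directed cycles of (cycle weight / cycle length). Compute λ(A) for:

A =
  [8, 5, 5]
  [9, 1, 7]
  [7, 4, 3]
λ(A) = 1

Enumerate directed cycles and compute their means (weight / length). Sample:
  cycle 0 → 0: weight = 8, length = 1, mean = 8/1 ≈ 8.000
  cycle 1 → 1: weight = 1, length = 1, mean = 1/1 ≈ 1.000
  cycle 2 → 2: weight = 3, length = 1, mean = 3/1 ≈ 3.000
  cycle 0 → 1 → 0: weight = 14, length = 2, mean = 14/2 ≈ 7.000
  cycle 0 → 2 → 0: weight = 12, length = 2, mean = 12/2 ≈ 6.000
  cycle 1 → 0 → 1: weight = 14, length = 2, mean = 14/2 ≈ 7.000
Minimum mean = 1.000, attained e.g. along the cycle 1 → 1 with weight 1 and length 1. So λ(A) = 1/1 = 1.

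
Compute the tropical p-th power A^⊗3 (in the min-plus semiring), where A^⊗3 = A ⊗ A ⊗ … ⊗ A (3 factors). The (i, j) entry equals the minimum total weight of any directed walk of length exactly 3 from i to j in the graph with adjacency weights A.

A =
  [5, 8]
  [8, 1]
A^⊗3 =
  [15, 10]
  [10, 3]

Each entry (A^⊗3)_ij equals the minimum over all length-3 walks i = v_0 → v_1 → … → v_3 = j of Σ_t A[v_t][v_{t+1}]. For example, for (i, j) = (0, 1) we minimise over 4 possible intermediate vertex sequences; the minimum is 10, attained along the walk 0 → 1 → 1 → 1.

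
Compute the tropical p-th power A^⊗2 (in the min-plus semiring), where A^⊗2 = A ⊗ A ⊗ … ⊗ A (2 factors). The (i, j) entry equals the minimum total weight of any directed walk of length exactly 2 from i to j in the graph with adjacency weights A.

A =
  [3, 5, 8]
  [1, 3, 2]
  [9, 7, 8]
A^⊗2 =
  [6, 8, 7]
  [4, 6, 5]
  [8, 10, 9]

Each entry (A^⊗2)_ij equals the minimum over all length-2 walks i = v_0 → v_1 → … → v_2 = j of Σ_t A[v_t][v_{t+1}]. For example, for (i, j) = (0, 2) we minimise over 3 possible intermediate vertex sequences; the minimum is 7, attained along the walk 0 → 1 → 2.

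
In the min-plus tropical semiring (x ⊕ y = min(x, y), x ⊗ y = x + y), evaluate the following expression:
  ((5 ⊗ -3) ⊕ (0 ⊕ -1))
((5 ⊗ -3) ⊕ (0 ⊕ -1)) = -1

Expand innermost to outermost. Recall ⊕ takes the minimum of its arguments and ⊗ takes their sum. Working out the expression ((5 ⊗ -3) ⊕ (0 ⊕ -1)) gives -1.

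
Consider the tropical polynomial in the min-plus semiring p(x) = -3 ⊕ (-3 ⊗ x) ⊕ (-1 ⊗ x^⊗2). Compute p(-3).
p(-3) = -7

A tropical monomial a ⊗ x^⊗i evaluates to a + i · x. Evaluating each term at x = -3:
  Term 0 contributes -3 + 0 · -3 = -3
  Term 1 contributes -3 + 1 · -3 = -6
  Term 2 contributes -1 + 2 · -3 = -7
p(-3) = ⊕ of these = min[-3, -6, -7] = -7.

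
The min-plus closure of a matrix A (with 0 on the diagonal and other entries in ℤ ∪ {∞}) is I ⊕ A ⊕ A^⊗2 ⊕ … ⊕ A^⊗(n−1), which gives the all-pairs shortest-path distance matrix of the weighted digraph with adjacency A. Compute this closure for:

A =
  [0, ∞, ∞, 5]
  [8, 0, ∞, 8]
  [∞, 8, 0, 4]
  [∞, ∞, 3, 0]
Closure =
  [0, 16, 8, 5]
  [8, 0, 11, 8]
  [16, 8, 0, 4]
  [19, 11, 3, 0]

This is the Floyd-Warshall all-pairs shortest-path computation. For each intermediate vertex k = 0, 1, …, 3, update dist[i][j] ← min(dist[i][j], dist[i][k] + dist[k][j]). The final matrix gives, for each (i, j), the minimum total weight of any directed path from i to j (possibly empty when i = j).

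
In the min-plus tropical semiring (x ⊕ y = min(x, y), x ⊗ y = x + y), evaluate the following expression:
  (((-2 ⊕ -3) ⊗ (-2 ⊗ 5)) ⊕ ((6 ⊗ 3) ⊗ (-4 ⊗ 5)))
(((-2 ⊕ -3) ⊗ (-2 ⊗ 5)) ⊕ ((6 ⊗ 3) ⊗ (-4 ⊗ 5))) = 0

Expand innermost to outermost. Recall ⊕ takes the minimum of its arguments and ⊗ takes their sum. Working out the expression (((-2 ⊕ -3) ⊗ (-2 ⊗ 5)) ⊕ ((6 ⊗ 3) ⊗ (-4 ⊗ 5))) gives 0.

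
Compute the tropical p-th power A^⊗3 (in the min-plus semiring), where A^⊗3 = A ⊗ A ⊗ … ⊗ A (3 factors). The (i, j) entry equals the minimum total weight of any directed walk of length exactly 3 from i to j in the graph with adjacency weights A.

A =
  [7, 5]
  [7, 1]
A^⊗3 =
  [13, 7]
  [9, 3]

Each entry (A^⊗3)_ij equals the minimum over all length-3 walks i = v_0 → v_1 → … → v_3 = j of Σ_t A[v_t][v_{t+1}]. For example, for (i, j) = (0, 1) we minimise over 4 possible intermediate vertex sequences; the minimum is 7, attained along the walk 0 → 1 → 1 → 1.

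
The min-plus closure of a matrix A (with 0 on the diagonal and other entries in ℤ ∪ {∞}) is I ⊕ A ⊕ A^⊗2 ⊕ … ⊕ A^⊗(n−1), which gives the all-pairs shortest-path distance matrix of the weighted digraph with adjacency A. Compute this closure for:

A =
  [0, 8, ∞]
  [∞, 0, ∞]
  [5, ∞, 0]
Closure =
  [0, 8, ∞]
  [∞, 0, ∞]
  [5, 13, 0]

This is the Floyd-Warshall all-pairs shortest-path computation. For each intermediate vertex k = 0, 1, …, 2, update dist[i][j] ← min(dist[i][j], dist[i][k] + dist[k][j]). The final matrix gives, for each (i, j), the minimum total weight of any directed path from i to j (possibly empty when i = j).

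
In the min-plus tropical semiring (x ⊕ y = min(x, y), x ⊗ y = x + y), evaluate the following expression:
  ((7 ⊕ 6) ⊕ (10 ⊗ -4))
((7 ⊕ 6) ⊕ (10 ⊗ -4)) = 6

Expand innermost to outermost. Recall ⊕ takes the minimum of its arguments and ⊗ takes their sum. Working out the expression ((7 ⊕ 6) ⊕ (10 ⊗ -4)) gives 6.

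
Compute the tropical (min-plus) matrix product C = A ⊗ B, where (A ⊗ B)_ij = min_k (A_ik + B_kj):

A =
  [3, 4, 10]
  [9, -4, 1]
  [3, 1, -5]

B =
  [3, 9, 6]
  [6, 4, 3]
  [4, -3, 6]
A ⊗ B =
  [6, 7, 7]
  [2, -2, -1]
  [-1, -8, 1]

Apply the min-plus product entry-by-entry:
  C[0][0] = min over k of (A[0][0] + B[0][0] = 3 + 3 = 6, A[0][1] + B[1][0] = 4 + 6 = 10, A[0][2] + B[2][0] = 10 + 4 = 14) = 6 (attained at k = 0)
  C[0][1] = min over k of (A[0][0] + B[0][1] = 3 + 9 = 12, A[0][1] + B[1][1] = 4 + 4 = 8, A[0][2] + B[2][1] = 10 + -3 = 7) = 7 (attained at k = 2)
  C[0][2] = min over k of (A[0][0] + B[0][2] = 3 + 6 = 9, A[0][1] + B[1][2] = 4 + 3 = 7, A[0][2] + B[2][2] = 10 + 6 = 16) = 7 (attained at k = 1)
  C[1][0] = min over k of (A[1][0] + B[0][0] = 9 + 3 = 12, A[1][1] + B[1][0] = -4 + 6 = 2, A[1][2] + B[2][0] = 1 + 4 = 5) = 2 (attained at k = 1)
  C[1][1] = min over k of (A[1][0] + B[0][1] = 9 + 9 = 18, A[1][1] + B[1][1] = -4 + 4 = 0, A[1][2] + B[2][1] = 1 + -3 = -2) = -2 (attained at k = 2)
  C[1][2] = min over k of (A[1][0] + B[0][2] = 9 + 6 = 15, A[1][1] + B[1][2] = -4 + 3 = -1, A[1][2] + B[2][2] = 1 + 6 = 7) = -1 (attained at k = 1)
  C[2][0] = min over k of (A[2][0] + B[0][0] = 3 + 3 = 6, A[2][1] + B[1][0] = 1 + 6 = 7, A[2][2] + B[2][0] = -5 + 4 = -1) = -1 (attained at k = 2)
  C[2][1] = min over k of (A[2][0] + B[0][1] = 3 + 9 = 12, A[2][1] + B[1][1] = 1 + 4 = 5, A[2][2] + B[2][1] = -5 + -3 = -8) = -8 (attained at k = 2)
  C[2][2] = min over k of (A[2][0] + B[0][2] = 3 + 6 = 9, A[2][1] + B[1][2] = 1 + 3 = 4, A[2][2] + B[2][2] = -5 + 6 = 1) = 1 (attained at k = 2)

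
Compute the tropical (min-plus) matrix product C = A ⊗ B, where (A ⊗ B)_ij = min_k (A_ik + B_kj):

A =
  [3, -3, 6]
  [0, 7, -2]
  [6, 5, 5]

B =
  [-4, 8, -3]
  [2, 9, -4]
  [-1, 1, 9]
A ⊗ B =
  [-1, 6, -7]
  [-4, -1, -3]
  [2, 6, 1]

Apply the min-plus product entry-by-entry:
  C[0][0] = min over k of (A[0][0] + B[0][0] = 3 + -4 = -1, A[0][1] + B[1][0] = -3 + 2 = -1, A[0][2] + B[2][0] = 6 + -1 = 5) = -1 (attained at k = 0)
  C[0][1] = min over k of (A[0][0] + B[0][1] = 3 + 8 = 11, A[0][1] + B[1][1] = -3 + 9 = 6, A[0][2] + B[2][1] = 6 + 1 = 7) = 6 (attained at k = 1)
  C[0][2] = min over k of (A[0][0] + B[0][2] = 3 + -3 = 0, A[0][1] + B[1][2] = -3 + -4 = -7, A[0][2] + B[2][2] = 6 + 9 = 15) = -7 (attained at k = 1)
  C[1][0] = min over k of (A[1][0] + B[0][0] = 0 + -4 = -4, A[1][1] + B[1][0] = 7 + 2 = 9, A[1][2] + B[2][0] = -2 + -1 = -3) = -4 (attained at k = 0)
  C[1][1] = min over k of (A[1][0] + B[0][1] = 0 + 8 = 8, A[1][1] + B[1][1] = 7 + 9 = 16, A[1][2] + B[2][1] = -2 + 1 = -1) = -1 (attained at k = 2)
  C[1][2] = min over k of (A[1][0] + B[0][2] = 0 + -3 = -3, A[1][1] + B[1][2] = 7 + -4 = 3, A[1][2] + B[2][2] = -2 + 9 = 7) = -3 (attained at k = 0)
  C[2][0] = min over k of (A[2][0] + B[0][0] = 6 + -4 = 2, A[2][1] + B[1][0] = 5 + 2 = 7, A[2][2] + B[2][0] = 5 + -1 = 4) = 2 (attained at k = 0)
  C[2][1] = min over k of (A[2][0] + B[0][1] = 6 + 8 = 14, A[2][1] + B[1][1] = 5 + 9 = 14, A[2][2] + B[2][1] = 5 + 1 = 6) = 6 (attained at k = 2)
  C[2][2] = min over k of (A[2][0] + B[0][2] = 6 + -3 = 3, A[2][1] + B[1][2] = 5 + -4 = 1, A[2][2] + B[2][2] = 5 + 9 = 14) = 1 (attained at k = 1)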